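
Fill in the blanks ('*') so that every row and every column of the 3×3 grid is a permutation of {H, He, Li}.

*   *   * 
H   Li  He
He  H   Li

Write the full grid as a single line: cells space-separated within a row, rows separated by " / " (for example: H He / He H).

(r1,c1) = Li
(r1,c2) = He
(r1,c3) = H

Li He H / H Li He / He H Li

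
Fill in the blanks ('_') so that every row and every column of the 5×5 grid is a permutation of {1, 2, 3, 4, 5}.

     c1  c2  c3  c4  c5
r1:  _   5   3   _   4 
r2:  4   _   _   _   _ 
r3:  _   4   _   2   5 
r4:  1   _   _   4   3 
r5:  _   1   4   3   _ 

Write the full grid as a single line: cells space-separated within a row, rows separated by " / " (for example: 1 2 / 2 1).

Cell (r1,c1): row 1 has {3,4,5}; column 1 has {1,4} → 2.
Cell (r1,c4): row 1 has {2,3,4,5}; column 4 has {2,3,4} → 1.
Cell (r2,c4): row 2 has {4}; column 4 has {1,2,3,4} → 5.
Cell (r3,c1): row 3 has {2,4,5}; column 1 has {1,2,4} → 3.
Cell (r3,c3): row 3 has {2,3,4,5}; column 3 has {3,4} → 1.
Cell (r4,c2): row 4 has {1,3,4}; column 2 has {1,4,5} → 2.
Cell (r4,c3): row 4 has {1,2,3,4}; column 3 has {1,3,4} → 5.
Cell (r5,c1): row 5 has {1,3,4}; column 1 has {1,2,3,4} → 5.
Cell (r5,c5): row 5 has {1,3,4,5}; column 5 has {3,4,5} → 2.
Cell (r2,c2): row 2 has {4,5}; column 2 has {1,2,4,5} → 3.
Cell (r2,c3): row 2 has {3,4,5}; column 3 has {1,3,4,5} → 2.
Cell (r2,c5): row 2 has {2,3,4,5}; column 5 has {2,3,4,5} → 1.

2 5 3 1 4 / 4 3 2 5 1 / 3 4 1 2 5 / 1 2 5 4 3 / 5 1 4 3 2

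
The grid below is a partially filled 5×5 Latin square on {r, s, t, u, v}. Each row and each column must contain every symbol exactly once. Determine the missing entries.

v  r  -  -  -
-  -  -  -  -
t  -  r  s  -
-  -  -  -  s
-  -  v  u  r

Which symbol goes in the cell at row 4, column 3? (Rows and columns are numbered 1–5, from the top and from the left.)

t

row 1 has {r,v}; column 4 has {s,u} — only t is left for (r1,c4).
row 1 has {r,t,v}; column 5 has {r,s} — only u is left for (r1,c5).
row 3 has {r,s,t}; column 5 has {r,s,u} — only v is left for (r3,c5).
row 5 has {r,u,v}; column 1 has {t,v} — only s is left for (r5,c1).
row 5 has {r,s,u,v}; column 2 has {r} — only t is left for (r5,c2).
row 1 has {r,t,u,v}; column 3 has {r,v} — only s is left for (r1,c3).
row 2 is empty so far; column 5 has {r,s,u,v} — only t is left for (r2,c5).
row 3 has {r,s,t,v}; column 2 has {r,t} — only u is left for (r3,c2).
row 4 has {s}; column 2 has {r,t,u} — only v is left for (r4,c2).
row 4 has {s,v}; column 4 has {s,t,u} — only r is left for (r4,c4).
row 2 has {t}; column 2 has {r,t,u,v} — only s is left for (r2,c2).
row 2 has {s,t}; column 3 has {r,s,v} — only u is left for (r2,c3).
row 2 has {s,t,u}; column 4 has {r,s,t,u} — only v is left for (r2,c4).
row 4 has {r,s,v}; column 1 has {s,t,v} — only u is left for (r4,c1).
row 4 has {r,s,u,v}; column 3 has {r,s,u,v} — only t is left for (r4,c3).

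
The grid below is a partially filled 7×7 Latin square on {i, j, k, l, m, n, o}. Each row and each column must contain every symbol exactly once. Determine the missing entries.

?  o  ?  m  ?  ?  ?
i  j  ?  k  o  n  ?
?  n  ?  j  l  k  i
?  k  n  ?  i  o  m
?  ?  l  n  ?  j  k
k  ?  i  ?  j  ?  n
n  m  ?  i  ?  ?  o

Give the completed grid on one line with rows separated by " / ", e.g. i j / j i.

l o k m n i j / i j m k o n l / m n o j l k i / j k n l i o m / o i l n m j k / k l i o j m n / n m j i k l o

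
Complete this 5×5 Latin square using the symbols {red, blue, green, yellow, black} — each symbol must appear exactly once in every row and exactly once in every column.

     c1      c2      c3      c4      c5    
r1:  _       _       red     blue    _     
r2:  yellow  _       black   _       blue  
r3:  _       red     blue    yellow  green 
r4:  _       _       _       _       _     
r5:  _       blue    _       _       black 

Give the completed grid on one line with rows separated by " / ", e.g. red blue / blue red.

green black red blue yellow / yellow green black red blue / black red blue yellow green / blue yellow green black red / red blue yellow green black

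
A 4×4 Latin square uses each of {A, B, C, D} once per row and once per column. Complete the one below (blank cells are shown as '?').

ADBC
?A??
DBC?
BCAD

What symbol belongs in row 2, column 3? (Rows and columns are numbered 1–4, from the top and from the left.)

Cell (r2,c1): row 2 has {A}; column 1 has {A,B,D} → C.
Cell (r2,c3): row 2 has {A,C}; column 3 has {A,B,C} → D.

D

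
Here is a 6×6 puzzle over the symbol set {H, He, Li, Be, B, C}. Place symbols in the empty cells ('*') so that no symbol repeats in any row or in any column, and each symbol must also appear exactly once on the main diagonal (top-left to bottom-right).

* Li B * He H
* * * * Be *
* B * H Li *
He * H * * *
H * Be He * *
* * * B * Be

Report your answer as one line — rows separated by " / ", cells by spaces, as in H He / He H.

At row 1, column 1: row 1 has {H,He,Li,B}; column 1 has {H,He}; the diagonal has {Be}; that leaves C.
At row 1, column 4: row 1 has {H,He,Li,B,C}; column 4 has {H,He,B}; that leaves Be.
At row 3, column 1: row 3 has {H,Li,B}; column 1 has {H,He,C}; that leaves Be.
At row 3, column 3: row 3 has {H,Li,Be,B}; column 3 has {H,Be,B}; the diagonal has {Be,C}; that leaves He.
At row 3, column 6: row 3 has {H,He,Li,Be,B}; column 6 has {H,Be}; that leaves C.
At row 4, column 4: row 4 has {H,He}; column 4 has {H,He,Be,B}; the diagonal has {He,Be,C}; that leaves Li.
At row 4, column 6: row 4 has {H,He,Li}; column 6 has {H,Be,C}; that leaves B.
At row 5, column 2: row 5 has {H,He,Be}; column 2 has {Li,B}; that leaves C.
At row 5, column 5: row 5 has {H,He,Be,C}; column 5 has {He,Li,Be}; the diagonal has {He,Li,Be,C}; that leaves B.
At row 5, column 6: row 5 has {H,He,Be,B,C}; column 6 has {H,Be,B,C}; that leaves Li.
At row 6, column 1: row 6 has {Be,B}; column 1 has {H,He,Be,C}; that leaves Li.
At row 6, column 3: row 6 has {Li,Be,B}; column 3 has {H,He,Be,B}; that leaves C.
At row 6, column 5: row 6 has {Li,Be,B,C}; column 5 has {He,Li,Be,B}; that leaves H.
At row 2, column 1: row 2 has {Be}; column 1 has {H,He,Li,Be,C}; that leaves B.
At row 2, column 2: row 2 has {Be,B}; column 2 has {Li,B,C}; the diagonal has {He,Li,Be,B,C}; that leaves H.
At row 2, column 3: row 2 has {H,Be,B}; column 3 has {H,He,Be,B,C}; that leaves Li.
At row 2, column 4: row 2 has {H,Li,Be,B}; column 4 has {H,He,Li,Be,B}; that leaves C.
At row 2, column 6: row 2 has {H,Li,Be,B,C}; column 6 has {H,Li,Be,B,C}; that leaves He.
At row 4, column 2: row 4 has {H,He,Li,B}; column 2 has {H,Li,B,C}; that leaves Be.
At row 4, column 5: row 4 has {H,He,Li,Be,B}; column 5 has {H,He,Li,Be,B}; that leaves C.
At row 6, column 2: row 6 has {H,Li,Be,B,C}; column 2 has {H,Li,Be,B,C}; that leaves He.

C Li B Be He H / B H Li C Be He / Be B He H Li C / He Be H Li C B / H C Be He B Li / Li He C B H Be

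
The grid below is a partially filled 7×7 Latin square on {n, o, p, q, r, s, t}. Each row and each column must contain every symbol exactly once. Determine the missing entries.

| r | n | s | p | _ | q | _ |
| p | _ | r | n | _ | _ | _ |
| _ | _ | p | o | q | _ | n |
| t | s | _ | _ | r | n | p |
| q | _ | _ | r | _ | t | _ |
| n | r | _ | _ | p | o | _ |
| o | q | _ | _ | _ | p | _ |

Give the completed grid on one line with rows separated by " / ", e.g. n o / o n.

At row 2, column 6: row 2 has {n,p,r}; column 6 has {n,o,p,q,t}; that leaves s.
At row 3, column 1: row 3 has {n,o,p,q}; column 1 has {n,o,p,q,r,t}; that leaves s.
At row 3, column 2: row 3 has {n,o,p,q,s}; column 2 has {n,q,r,s}; that leaves t.
At row 3, column 6: row 3 has {n,o,p,q,s,t}; column 6 has {n,o,p,q,s,t}; that leaves r.
At row 4, column 4: row 4 has {n,p,r,s,t}; column 4 has {n,o,p,r}; that leaves q.
At row 2, column 2: row 2 has {n,p,r,s}; column 2 has {n,q,r,s,t}; that leaves o.
At row 2, column 5: row 2 has {n,o,p,r,s}; column 5 has {p,q,r}; that leaves t.
At row 2, column 7: row 2 has {n,o,p,r,s,t}; column 7 has {n,p}; that leaves q.
At row 4, column 3: row 4 has {n,p,q,r,s,t}; column 3 has {p,r,s}; that leaves o.
At row 5, column 2: row 5 has {q,r,t}; column 2 has {n,o,q,r,s,t}; that leaves p.
At row 5, column 3: row 5 has {p,q,r,t}; column 3 has {o,p,r,s}; that leaves n.
At row 7, column 3: row 7 has {o,p,q}; column 3 has {n,o,p,r,s}; that leaves t.
At row 7, column 4: row 7 has {o,p,q,t}; column 4 has {n,o,p,q,r}; that leaves s.
At row 7, column 5: row 7 has {o,p,q,s,t}; column 5 has {p,q,r,t}; that leaves n.
At row 7, column 7: row 7 has {n,o,p,q,s,t}; column 7 has {n,p,q}; that leaves r.
At row 1, column 5: row 1 has {n,p,q,r,s}; column 5 has {n,p,q,r,t}; that leaves o.
At row 1, column 7: row 1 has {n,o,p,q,r,s}; column 7 has {n,p,q,r}; that leaves t.
At row 5, column 5: row 5 has {n,p,q,r,t}; column 5 has {n,o,p,q,r,t}; that leaves s.
At row 5, column 7: row 5 has {n,p,q,r,s,t}; column 7 has {n,p,q,r,t}; that leaves o.
At row 6, column 3: row 6 has {n,o,p,r}; column 3 has {n,o,p,r,s,t}; that leaves q.
At row 6, column 4: row 6 has {n,o,p,q,r}; column 4 has {n,o,p,q,r,s}; that leaves t.
At row 6, column 7: row 6 has {n,o,p,q,r,t}; column 7 has {n,o,p,q,r,t}; that leaves s.

r n s p o q t / p o r n t s q / s t p o q r n / t s o q r n p / q p n r s t o / n r q t p o s / o q t s n p r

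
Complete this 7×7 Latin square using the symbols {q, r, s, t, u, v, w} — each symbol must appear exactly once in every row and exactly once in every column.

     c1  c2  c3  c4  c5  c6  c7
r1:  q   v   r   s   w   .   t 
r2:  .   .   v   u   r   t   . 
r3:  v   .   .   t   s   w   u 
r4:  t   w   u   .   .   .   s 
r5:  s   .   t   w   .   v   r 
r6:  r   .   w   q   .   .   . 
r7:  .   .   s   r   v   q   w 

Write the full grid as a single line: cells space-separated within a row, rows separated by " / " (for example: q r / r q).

q v r s w u t / w s v u r t q / v r q t s w u / t w u v q r s / s q t w u v r / r u w q t s v / u t s r v q w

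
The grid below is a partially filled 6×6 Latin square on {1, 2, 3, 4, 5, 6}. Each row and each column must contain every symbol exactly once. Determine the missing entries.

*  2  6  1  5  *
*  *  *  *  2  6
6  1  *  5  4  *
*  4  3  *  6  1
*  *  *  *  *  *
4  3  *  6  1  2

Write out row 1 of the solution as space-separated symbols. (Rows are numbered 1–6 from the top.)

3 2 6 1 5 4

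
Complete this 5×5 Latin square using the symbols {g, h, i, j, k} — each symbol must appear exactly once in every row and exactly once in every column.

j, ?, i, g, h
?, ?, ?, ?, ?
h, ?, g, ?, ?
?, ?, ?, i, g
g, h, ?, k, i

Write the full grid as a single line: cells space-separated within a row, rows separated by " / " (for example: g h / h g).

j k i g h / i g k h j / h i g j k / k j h i g / g h j k i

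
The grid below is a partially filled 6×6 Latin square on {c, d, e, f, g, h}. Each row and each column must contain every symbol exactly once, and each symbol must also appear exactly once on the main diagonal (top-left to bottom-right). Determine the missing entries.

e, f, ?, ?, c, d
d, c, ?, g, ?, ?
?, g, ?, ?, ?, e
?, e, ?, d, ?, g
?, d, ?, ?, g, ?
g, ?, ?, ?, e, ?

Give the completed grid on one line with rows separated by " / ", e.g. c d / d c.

e f g h c d / d c e g f h / c g h f d e / f e c d h g / h d f e g c / g h d c e f

(r1,c4) = h
(r6,c2) = h
(r6,c6) = f
(r1,c3) = g
(r2,c6) = h
(r3,c3) = h
(r5,c6) = c
(r6,c4) = c
(r2,c5) = f
(r3,c4) = f
(r3,c5) = d
(r4,c5) = h
(r5,c4) = e
(r6,c3) = d
(r2,c3) = e
(r3,c1) = c
(r4,c1) = f
(r4,c3) = c
(r5,c1) = h
(r5,c3) = f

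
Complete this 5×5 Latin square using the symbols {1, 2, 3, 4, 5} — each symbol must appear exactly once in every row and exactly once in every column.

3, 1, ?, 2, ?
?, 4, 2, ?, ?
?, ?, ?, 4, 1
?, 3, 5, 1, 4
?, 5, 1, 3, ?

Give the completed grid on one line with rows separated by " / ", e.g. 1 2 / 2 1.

3 1 4 2 5 / 1 4 2 5 3 / 5 2 3 4 1 / 2 3 5 1 4 / 4 5 1 3 2

Cell (r1,c3): row 1 has {1,2,3}; column 3 has {1,2,5} → 4.
Cell (r1,c5): row 1 has {1,2,3,4}; column 5 has {1,4} → 5.
Cell (r2,c4): row 2 has {2,4}; column 4 has {1,2,3,4} → 5.
Cell (r2,c5): row 2 has {2,4,5}; column 5 has {1,4,5} → 3.
Cell (r3,c2): row 3 has {1,4}; column 2 has {1,3,4,5} → 2.
Cell (r3,c3): row 3 has {1,2,4}; column 3 has {1,2,4,5} → 3.
Cell (r4,c1): row 4 has {1,3,4,5}; column 1 has {3} → 2.
Cell (r5,c1): row 5 has {1,3,5}; column 1 has {2,3} → 4.
Cell (r5,c5): row 5 has {1,3,4,5}; column 5 has {1,3,4,5} → 2.
Cell (r2,c1): row 2 has {2,3,4,5}; column 1 has {2,3,4} → 1.
Cell (r3,c1): row 3 has {1,2,3,4}; column 1 has {1,2,3,4} → 5.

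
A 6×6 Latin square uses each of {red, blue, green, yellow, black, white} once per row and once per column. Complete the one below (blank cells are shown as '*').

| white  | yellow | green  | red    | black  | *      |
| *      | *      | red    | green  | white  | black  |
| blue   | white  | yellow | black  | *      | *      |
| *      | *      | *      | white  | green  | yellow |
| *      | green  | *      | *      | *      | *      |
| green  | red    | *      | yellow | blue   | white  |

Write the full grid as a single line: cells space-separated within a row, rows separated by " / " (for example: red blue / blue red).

white yellow green red black blue / yellow blue red green white black / blue white yellow black red green / red black blue white green yellow / black green white blue yellow red / green red black yellow blue white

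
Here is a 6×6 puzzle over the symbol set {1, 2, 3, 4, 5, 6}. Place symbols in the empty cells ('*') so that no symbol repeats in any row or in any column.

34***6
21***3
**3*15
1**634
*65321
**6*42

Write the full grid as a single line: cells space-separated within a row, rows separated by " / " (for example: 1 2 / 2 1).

3 4 1 2 5 6 / 2 1 4 5 6 3 / 6 2 3 4 1 5 / 1 5 2 6 3 4 / 4 6 5 3 2 1 / 5 3 6 1 4 2

(r1,c5) = 5
(r2,c3) = 4
(r2,c4) = 5
(r2,c5) = 6
(r3,c2) = 2
(r3,c4) = 4
(r4,c2) = 5
(r4,c3) = 2
(r5,c1) = 4
(r6,c1) = 5
(r6,c2) = 3
(r6,c4) = 1
(r1,c3) = 1
(r1,c4) = 2
(r3,c1) = 6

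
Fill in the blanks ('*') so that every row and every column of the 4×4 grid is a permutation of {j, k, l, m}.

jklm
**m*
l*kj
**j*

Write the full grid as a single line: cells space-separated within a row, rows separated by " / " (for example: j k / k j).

j k l m / k j m l / l m k j / m l j k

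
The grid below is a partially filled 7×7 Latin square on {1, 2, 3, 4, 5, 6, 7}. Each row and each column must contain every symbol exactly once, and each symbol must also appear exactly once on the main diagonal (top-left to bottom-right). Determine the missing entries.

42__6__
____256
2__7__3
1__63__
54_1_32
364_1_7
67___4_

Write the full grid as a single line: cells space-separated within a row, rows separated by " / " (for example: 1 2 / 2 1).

(r2,c1) = 7
(r4,c2) = 5
(r4,c7) = 4
(r5,c5) = 7
(r6,c6) = 2
(r7,c5) = 5
(r7,c7) = 1
(r1,c7) = 5
(r2,c2) = 3
(r2,c3) = 1
(r2,c4) = 4
(r3,c2) = 1
(r3,c3) = 5
(r3,c5) = 4
(r3,c6) = 6
(r4,c6) = 7
(r5,c3) = 6
(r6,c4) = 5
(r1,c4) = 3
(r1,c6) = 1
(r4,c3) = 2
(r7,c3) = 3
(r7,c4) = 2
(r1,c3) = 7

4 2 7 3 6 1 5 / 7 3 1 4 2 5 6 / 2 1 5 7 4 6 3 / 1 5 2 6 3 7 4 / 5 4 6 1 7 3 2 / 3 6 4 5 1 2 7 / 6 7 3 2 5 4 1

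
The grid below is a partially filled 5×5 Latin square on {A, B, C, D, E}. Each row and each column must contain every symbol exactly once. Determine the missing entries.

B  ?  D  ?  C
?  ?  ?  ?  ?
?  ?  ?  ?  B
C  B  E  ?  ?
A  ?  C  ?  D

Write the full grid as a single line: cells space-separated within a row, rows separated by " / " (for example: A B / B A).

B A D E C / D C B A E / E D A C B / C B E D A / A E C B D

(r3,c3) = A
(r4,c5) = A
(r5,c2) = E
(r5,c4) = B
(r1,c2) = A
(r1,c4) = E
(r2,c3) = B
(r2,c5) = E
(r4,c4) = D
(r2,c1) = D
(r2,c2) = C
(r2,c4) = A
(r3,c1) = E
(r3,c2) = D
(r3,c4) = C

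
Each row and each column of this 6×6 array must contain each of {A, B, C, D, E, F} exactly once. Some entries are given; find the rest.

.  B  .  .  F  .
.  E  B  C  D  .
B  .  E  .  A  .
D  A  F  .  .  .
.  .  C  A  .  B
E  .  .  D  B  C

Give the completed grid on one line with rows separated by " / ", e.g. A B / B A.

C B D E F A / A E B C D F / B C E F A D / D A F B C E / F D C A E B / E F A D B C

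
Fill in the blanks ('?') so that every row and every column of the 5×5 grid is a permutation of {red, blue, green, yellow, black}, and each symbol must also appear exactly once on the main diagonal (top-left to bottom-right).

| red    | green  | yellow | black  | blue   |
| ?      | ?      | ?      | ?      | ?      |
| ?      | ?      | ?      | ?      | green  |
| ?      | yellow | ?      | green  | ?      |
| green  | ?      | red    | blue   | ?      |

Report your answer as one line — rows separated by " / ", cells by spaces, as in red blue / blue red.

red green yellow black blue / yellow blue green red black / blue red black yellow green / black yellow blue green red / green black red blue yellow

row 5 has {red,blue,green}; column 2 has {green,yellow} — only black is left for (r5,c2).
row 5 has {red,blue,green,black}; column 5 has {blue,green}; the diagonal has {red,green} — only yellow is left for (r5,c5).
row 2 is empty so far; column 2 has {green,yellow,black}; the diagonal has {red,green,yellow} — only blue is left for (r2,c2).
row 3 has {green}; column 2 has {blue,green,yellow,black} — only red is left for (r3,c2).
row 3 has {red,green}; column 3 has {red,yellow}; the diagonal has {red,blue,green,yellow} — only black is left for (r3,c3).
row 3 has {red,green,black}; column 4 has {blue,green,black} — only yellow is left for (r3,c4).
row 4 has {green,yellow}; column 3 has {red,yellow,black} — only blue is left for (r4,c3).
row 2 has {blue}; column 3 has {red,blue,yellow,black} — only green is left for (r2,c3).
row 2 has {blue,green}; column 4 has {blue,green,yellow,black} — only red is left for (r2,c4).
row 2 has {red,blue,green}; column 5 has {blue,green,yellow} — only black is left for (r2,c5).
row 3 has {red,green,yellow,black}; column 1 has {red,green} — only blue is left for (r3,c1).
row 4 has {blue,green,yellow}; column 1 has {red,blue,green} — only black is left for (r4,c1).
row 4 has {blue,green,yellow,black}; column 5 has {blue,green,yellow,black} — only red is left for (r4,c5).
row 2 has {red,blue,green,black}; column 1 has {red,blue,green,black} — only yellow is left for (r2,c1).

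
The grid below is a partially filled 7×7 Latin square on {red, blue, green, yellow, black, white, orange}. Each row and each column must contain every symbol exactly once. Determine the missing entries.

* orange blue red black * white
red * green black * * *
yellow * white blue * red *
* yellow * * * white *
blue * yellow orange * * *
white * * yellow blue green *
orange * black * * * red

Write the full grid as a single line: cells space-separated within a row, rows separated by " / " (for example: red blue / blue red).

green orange blue red black yellow white / red blue green black white orange yellow / yellow black white blue green red orange / black yellow red green orange white blue / blue white yellow orange red black green / white red orange yellow blue green black / orange green black white yellow blue red

Cell (r1,c1): row 1 has {red,blue,black,white,orange}; column 1 has {red,blue,yellow,white,orange} → green.
Cell (r1,c6): row 1 has {red,blue,green,black,white,orange}; column 6 has {red,green,white} → yellow.
Cell (r4,c1): row 4 has {yellow,white}; column 1 has {red,blue,green,yellow,white,orange} → black.
Cell (r4,c4): row 4 has {yellow,black,white}; column 4 has {red,blue,yellow,black,orange} → green.
Cell (r5,c6): row 5 has {blue,yellow,orange}; column 6 has {red,green,yellow,white} → black.
Cell (r5,c7): row 5 has {blue,yellow,black,orange}; column 7 has {red,white} → green.
Cell (r7,c4): row 7 has {red,black,orange}; column 4 has {red,blue,green,yellow,black,orange} → white.
Cell (r7,c6): row 7 has {red,black,white,orange}; column 6 has {red,green,yellow,black,white} → blue.
Cell (r2,c6): row 2 has {red,green,black}; column 6 has {red,blue,green,yellow,black,white} → orange.
Cell (r7,c2): row 7 has {red,blue,black,white,orange}; column 2 has {yellow,orange} → green.
Cell (r7,c5): row 7 has {red,blue,green,black,white,orange}; column 5 has {blue,black} → yellow.
Cell (r2,c5): row 2 has {red,green,black,orange}; column 5 has {blue,yellow,black} → white.
Cell (r3,c2): row 3 has {red,blue,yellow,white}; column 2 has {green,yellow,orange} → black.
Cell (r3,c7): row 3 has {red,blue,yellow,black,white}; column 7 has {red,green,white} → orange.
Cell (r4,c7): row 4 has {green,yellow,black,white}; column 7 has {red,green,white,orange} → blue.
Cell (r5,c5): row 5 has {blue,green,yellow,black,orange}; column 5 has {blue,yellow,black,white} → red.
Cell (r6,c2): row 6 has {blue,green,yellow,white}; column 2 has {green,yellow,black,orange} → red.
Cell (r6,c3): row 6 has {red,blue,green,yellow,white}; column 3 has {blue,green,yellow,black,white} → orange.
Cell (r6,c7): row 6 has {red,blue,green,yellow,white,orange}; column 7 has {red,blue,green,white,orange} → black.
Cell (r2,c2): row 2 has {red,green,black,white,orange}; column 2 has {red,green,yellow,black,orange} → blue.
Cell (r2,c7): row 2 has {red,blue,green,black,white,orange}; column 7 has {red,blue,green,black,white,orange} → yellow.
Cell (r3,c5): row 3 has {red,blue,yellow,black,white,orange}; column 5 has {red,blue,yellow,black,white} → green.
Cell (r4,c3): row 4 has {blue,green,yellow,black,white}; column 3 has {blue,green,yellow,black,white,orange} → red.
Cell (r4,c5): row 4 has {red,blue,green,yellow,black,white}; column 5 has {red,blue,green,yellow,black,white} → orange.
Cell (r5,c2): row 5 has {red,blue,green,yellow,black,orange}; column 2 has {red,blue,green,yellow,black,orange} → white.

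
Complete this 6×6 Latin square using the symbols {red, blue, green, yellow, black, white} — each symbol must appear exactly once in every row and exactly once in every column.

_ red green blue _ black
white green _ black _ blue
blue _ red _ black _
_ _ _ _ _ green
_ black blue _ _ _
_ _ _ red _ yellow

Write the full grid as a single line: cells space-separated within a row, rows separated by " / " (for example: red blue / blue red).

yellow red green blue white black / white green yellow black red blue / blue yellow red green black white / red white black yellow blue green / green black blue white yellow red / black blue white red green yellow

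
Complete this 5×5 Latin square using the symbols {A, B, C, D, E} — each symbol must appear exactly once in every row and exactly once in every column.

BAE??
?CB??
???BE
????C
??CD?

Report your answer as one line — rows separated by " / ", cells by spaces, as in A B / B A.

B A E C D / D C B E A / C D A B E / E B D A C / A E C D B

(r1,c4) = C
(r1,c5) = D
(r2,c5) = A
(r3,c2) = D
(r3,c3) = A
(r4,c3) = D
(r5,c5) = B
(r2,c4) = E
(r3,c1) = C
(r4,c4) = A
(r5,c2) = E
(r2,c1) = D
(r4,c1) = E
(r4,c2) = B
(r5,c1) = A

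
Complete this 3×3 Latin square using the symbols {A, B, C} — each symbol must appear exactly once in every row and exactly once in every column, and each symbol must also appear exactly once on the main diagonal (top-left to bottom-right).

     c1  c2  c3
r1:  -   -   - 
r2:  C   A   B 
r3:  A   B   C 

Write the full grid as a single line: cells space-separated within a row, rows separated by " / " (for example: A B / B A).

B C A / C A B / A B C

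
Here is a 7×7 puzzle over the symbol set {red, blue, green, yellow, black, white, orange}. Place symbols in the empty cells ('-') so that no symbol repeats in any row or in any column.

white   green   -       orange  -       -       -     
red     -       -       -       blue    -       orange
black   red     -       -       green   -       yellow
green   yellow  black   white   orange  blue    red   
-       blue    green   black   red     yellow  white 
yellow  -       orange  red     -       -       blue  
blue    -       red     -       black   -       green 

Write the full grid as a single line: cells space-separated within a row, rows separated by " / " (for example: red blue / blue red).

(r1,c5) = yellow
(r1,c7) = black
(r3,c4) = blue
(r5,c1) = orange
(r6,c5) = white
(r7,c4) = yellow
(r1,c3) = blue
(r1,c6) = red
(r2,c4) = green
(r3,c3) = white
(r3,c6) = orange
(r6,c2) = black
(r6,c6) = green
(r7,c6) = white
(r2,c2) = white
(r2,c3) = yellow
(r2,c6) = black
(r7,c2) = orange

white green blue orange yellow red black / red white yellow green blue black orange / black red white blue green orange yellow / green yellow black white orange blue red / orange blue green black red yellow white / yellow black orange red white green blue / blue orange red yellow black white green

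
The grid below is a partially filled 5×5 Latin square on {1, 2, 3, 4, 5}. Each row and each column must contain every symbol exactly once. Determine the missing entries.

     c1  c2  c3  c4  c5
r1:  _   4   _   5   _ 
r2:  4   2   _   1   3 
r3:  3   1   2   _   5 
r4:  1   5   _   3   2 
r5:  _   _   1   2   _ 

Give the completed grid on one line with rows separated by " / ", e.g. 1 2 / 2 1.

2 4 3 5 1 / 4 2 5 1 3 / 3 1 2 4 5 / 1 5 4 3 2 / 5 3 1 2 4

(r1,c1) = 2
(r1,c3) = 3
(r1,c5) = 1
(r2,c3) = 5
(r3,c4) = 4
(r4,c3) = 4
(r5,c1) = 5
(r5,c2) = 3
(r5,c5) = 4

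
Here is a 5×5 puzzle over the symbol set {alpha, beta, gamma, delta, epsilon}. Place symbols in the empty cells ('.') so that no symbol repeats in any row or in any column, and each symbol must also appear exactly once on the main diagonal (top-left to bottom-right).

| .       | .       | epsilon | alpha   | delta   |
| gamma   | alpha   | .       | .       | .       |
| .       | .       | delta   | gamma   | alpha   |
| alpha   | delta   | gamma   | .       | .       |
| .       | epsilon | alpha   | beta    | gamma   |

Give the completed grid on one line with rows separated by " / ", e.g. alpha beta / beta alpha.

beta gamma epsilon alpha delta / gamma alpha beta delta epsilon / epsilon beta delta gamma alpha / alpha delta gamma epsilon beta / delta epsilon alpha beta gamma

At row 1, column 1: row 1 has {alpha,delta,epsilon}; column 1 has {alpha,gamma}; the diagonal has {alpha,gamma,delta}; that leaves beta.
At row 1, column 2: row 1 has {alpha,beta,delta,epsilon}; column 2 has {alpha,delta,epsilon}; that leaves gamma.
At row 2, column 3: row 2 has {alpha,gamma}; column 3 has {alpha,gamma,delta,epsilon}; that leaves beta.
At row 2, column 5: row 2 has {alpha,beta,gamma}; column 5 has {alpha,gamma,delta}; that leaves epsilon.
At row 3, column 1: row 3 has {alpha,gamma,delta}; column 1 has {alpha,beta,gamma}; that leaves epsilon.
At row 3, column 2: row 3 has {alpha,gamma,delta,epsilon}; column 2 has {alpha,gamma,delta,epsilon}; that leaves beta.
At row 4, column 4: row 4 has {alpha,gamma,delta}; column 4 has {alpha,beta,gamma}; the diagonal has {alpha,beta,gamma,delta}; that leaves epsilon.
At row 4, column 5: row 4 has {alpha,gamma,delta,epsilon}; column 5 has {alpha,gamma,delta,epsilon}; that leaves beta.
At row 5, column 1: row 5 has {alpha,beta,gamma,epsilon}; column 1 has {alpha,beta,gamma,epsilon}; that leaves delta.
At row 2, column 4: row 2 has {alpha,beta,gamma,epsilon}; column 4 has {alpha,beta,gamma,epsilon}; that leaves delta.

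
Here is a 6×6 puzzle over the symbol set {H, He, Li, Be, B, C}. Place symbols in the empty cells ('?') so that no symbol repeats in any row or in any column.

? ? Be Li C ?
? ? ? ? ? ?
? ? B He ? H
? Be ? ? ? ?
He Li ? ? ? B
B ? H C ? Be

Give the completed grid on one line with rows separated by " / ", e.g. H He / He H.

(r1,c1) = H
(r1,c6) = He
(r3,c2) = C
(r5,c3) = C
(r6,c2) = He
(r6,c5) = Li
(r1,c2) = B
(r2,c2) = H
(r3,c5) = Be
(r5,c5) = H
(r3,c1) = Li
(r4,c1) = C
(r4,c6) = Li
(r5,c4) = Be
(r2,c1) = Be
(r2,c4) = B
(r2,c5) = He
(r2,c6) = C
(r4,c3) = He
(r4,c4) = H
(r4,c5) = B
(r2,c3) = Li

H B Be Li C He / Be H Li B He C / Li C B He Be H / C Be He H B Li / He Li C Be H B / B He H C Li Be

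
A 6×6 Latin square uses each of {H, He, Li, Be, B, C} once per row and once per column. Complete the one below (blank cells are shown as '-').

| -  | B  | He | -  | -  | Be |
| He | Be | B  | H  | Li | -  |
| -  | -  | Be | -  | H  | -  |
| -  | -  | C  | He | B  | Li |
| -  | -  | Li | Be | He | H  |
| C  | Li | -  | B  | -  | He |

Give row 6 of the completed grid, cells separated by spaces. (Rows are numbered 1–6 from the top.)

row 1 has {He,Be,B}; column 5 has {H,He,Li,B} — only C is left for (r1,c5).
row 2 has {H,He,Li,Be,B}; column 6 has {H,He,Li,Be} — only C is left for (r2,c6).
row 3 has {H,Be}; column 6 has {H,He,Li,Be,C} — only B is left for (r3,c6).
row 4 has {He,Li,B,C}; column 2 has {Li,Be,B} — only H is left for (r4,c2).
row 5 has {H,He,Li,Be}; column 1 has {He,C} — only B is left for (r5,c1).
row 5 has {H,He,Li,Be,B}; column 2 has {H,Li,Be,B} — only C is left for (r5,c2).
row 6 has {He,Li,B,C}; column 3 has {He,Li,Be,B,C} — only H is left for (r6,c3).
row 6 has {H,He,Li,B,C}; column 5 has {H,He,Li,B,C} — only Be is left for (r6,c5).

C Li H B Be He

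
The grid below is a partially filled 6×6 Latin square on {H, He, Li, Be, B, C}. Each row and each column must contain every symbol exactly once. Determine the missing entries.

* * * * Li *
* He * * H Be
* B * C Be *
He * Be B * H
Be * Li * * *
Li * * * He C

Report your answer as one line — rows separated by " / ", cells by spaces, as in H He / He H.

C Be H He Li B / B He C Li H Be / H B He C Be Li / He Li Be B C H / Be C Li H B He / Li H B Be He C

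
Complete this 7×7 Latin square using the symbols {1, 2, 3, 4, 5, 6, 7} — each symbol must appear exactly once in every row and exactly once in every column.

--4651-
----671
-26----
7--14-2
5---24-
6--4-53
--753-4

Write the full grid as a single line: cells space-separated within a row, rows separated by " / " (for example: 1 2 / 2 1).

2 3 4 6 5 1 7 / 3 4 5 2 6 7 1 / 4 2 6 7 1 3 5 / 7 5 3 1 4 6 2 / 5 7 1 3 2 4 6 / 6 1 2 4 7 5 3 / 1 6 7 5 3 2 4

row 1 has {1,4,5,6}; column 7 has {1,2,3,4} — only 7 is left for (r1,c7).
row 3 has {2,6}; column 6 has {1,4,5,7} — only 3 is left for (r3,c6).
row 3 has {2,3,6}; column 7 has {1,2,3,4,7} — only 5 is left for (r3,c7).
row 4 has {1,2,4,7}; column 6 has {1,3,4,5,7} — only 6 is left for (r4,c6).
row 5 has {2,4,5}; column 7 has {1,2,3,4,5,7} — only 6 is left for (r5,c7).
row 7 has {3,4,5,7}; column 6 has {1,3,4,5,6,7} — only 2 is left for (r7,c6).
row 1 has {1,4,5,6,7}; column 2 has {2} — only 3 is left for (r1,c2).
row 3 has {2,3,5,6}; column 4 has {1,4,5,6} — only 7 is left for (r3,c4).
row 3 has {2,3,5,6,7}; column 5 has {2,3,4,5,6} — only 1 is left for (r3,c5).
row 4 has {1,2,4,6,7}; column 2 has {2,3} — only 5 is left for (r4,c2).
row 4 has {1,2,4,5,6,7}; column 3 has {4,6,7} — only 3 is left for (r4,c3).
row 5 has {2,4,5,6}; column 3 has {3,4,6,7} — only 1 is left for (r5,c3).
row 5 has {1,2,4,5,6}; column 4 has {1,4,5,6,7} — only 3 is left for (r5,c4).
row 6 has {3,4,5,6}; column 3 has {1,3,4,6,7} — only 2 is left for (r6,c3).
row 6 has {2,3,4,5,6}; column 5 has {1,2,3,4,5,6} — only 7 is left for (r6,c5).
row 7 has {2,3,4,5,7}; column 1 has {5,6,7} — only 1 is left for (r7,c1).
row 7 has {1,2,3,4,5,7}; column 2 has {2,3,5} — only 6 is left for (r7,c2).
row 1 has {1,3,4,5,6,7}; column 1 has {1,5,6,7} — only 2 is left for (r1,c1).
row 2 has {1,6,7}; column 2 has {2,3,5,6} — only 4 is left for (r2,c2).
row 2 has {1,4,6,7}; column 3 has {1,2,3,4,6,7} — only 5 is left for (r2,c3).
row 2 has {1,4,5,6,7}; column 4 has {1,3,4,5,6,7} — only 2 is left for (r2,c4).
row 3 has {1,2,3,5,6,7}; column 1 has {1,2,5,6,7} — only 4 is left for (r3,c1).
row 5 has {1,2,3,4,5,6}; column 2 has {2,3,4,5,6} — only 7 is left for (r5,c2).
row 6 has {2,3,4,5,6,7}; column 2 has {2,3,4,5,6,7} — only 1 is left for (r6,c2).
row 2 has {1,2,4,5,6,7}; column 1 has {1,2,4,5,6,7} — only 3 is left for (r2,c1).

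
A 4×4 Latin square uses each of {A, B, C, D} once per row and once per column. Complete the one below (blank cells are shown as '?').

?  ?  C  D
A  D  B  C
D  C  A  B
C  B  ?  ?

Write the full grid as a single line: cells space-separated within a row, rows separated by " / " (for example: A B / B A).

B A C D / A D B C / D C A B / C B D A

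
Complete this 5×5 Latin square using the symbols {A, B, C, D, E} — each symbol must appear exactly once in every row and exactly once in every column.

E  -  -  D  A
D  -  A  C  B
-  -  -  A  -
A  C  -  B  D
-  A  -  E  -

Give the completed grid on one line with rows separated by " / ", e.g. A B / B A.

(r1,c2) = B
(r1,c3) = C
(r2,c2) = E
(r3,c2) = D
(r4,c3) = E
(r5,c5) = C
(r3,c3) = B
(r3,c5) = E
(r5,c1) = B
(r5,c3) = D
(r3,c1) = C

E B C D A / D E A C B / C D B A E / A C E B D / B A D E C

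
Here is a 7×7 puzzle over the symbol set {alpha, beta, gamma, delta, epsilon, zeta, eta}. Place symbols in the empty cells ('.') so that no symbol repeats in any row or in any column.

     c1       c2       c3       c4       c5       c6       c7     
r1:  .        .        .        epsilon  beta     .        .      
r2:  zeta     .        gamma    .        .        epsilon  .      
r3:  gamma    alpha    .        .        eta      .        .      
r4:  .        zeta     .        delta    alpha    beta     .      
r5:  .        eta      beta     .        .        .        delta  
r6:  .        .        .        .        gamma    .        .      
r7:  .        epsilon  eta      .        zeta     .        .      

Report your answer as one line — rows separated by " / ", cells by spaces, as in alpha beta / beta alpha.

Cell (r2,c5): row 2 has {gamma,epsilon,zeta}; column 5 has {alpha,beta,gamma,zeta,eta} → delta.
Cell (r4,c3): row 4 has {alpha,beta,delta,zeta}; column 3 has {beta,gamma,eta} → epsilon.
Cell (r5,c5): row 5 has {beta,delta,eta}; column 5 has {alpha,beta,gamma,delta,zeta,eta} → epsilon.
Cell (r2,c2): row 2 has {gamma,delta,epsilon,zeta}; column 2 has {alpha,epsilon,zeta,eta} → beta.
Cell (r4,c1): row 4 has {alpha,beta,delta,epsilon,zeta}; column 1 has {gamma,zeta} → eta.
Cell (r4,c7): row 4 has {alpha,beta,delta,epsilon,zeta,eta}; column 7 has {delta} → gamma.
Cell (r5,c1): row 5 has {beta,delta,epsilon,eta}; column 1 has {gamma,zeta,eta} → alpha.
Cell (r6,c2): row 6 has {gamma}; column 2 has {alpha,beta,epsilon,zeta,eta} → delta.
Cell (r1,c1): row 1 has {beta,epsilon}; column 1 has {alpha,gamma,zeta,eta} → delta.
Cell (r1,c2): row 1 has {beta,delta,epsilon}; column 2 has {alpha,beta,delta,epsilon,zeta,eta} → gamma.
Cell (r7,c1): row 7 has {epsilon,zeta,eta}; column 1 has {alpha,gamma,delta,zeta,eta} → beta.
Cell (r7,c7): row 7 has {beta,epsilon,zeta,eta}; column 7 has {gamma,delta} → alpha.
Cell (r2,c7): row 2 has {beta,gamma,delta,epsilon,zeta}; column 7 has {alpha,gamma,delta} → eta.
Cell (r6,c1): row 6 has {gamma,delta}; column 1 has {alpha,beta,gamma,delta,zeta,eta} → epsilon.
Cell (r7,c4): row 7 has {alpha,beta,epsilon,zeta,eta}; column 4 has {delta,epsilon} → gamma.
Cell (r7,c6): row 7 has {alpha,beta,gamma,epsilon,zeta,eta}; column 6 has {beta,epsilon} → delta.
Cell (r1,c7): row 1 has {beta,gamma,delta,epsilon}; column 7 has {alpha,gamma,delta,eta} → zeta.
Cell (r2,c4): row 2 has {beta,gamma,delta,epsilon,zeta,eta}; column 4 has {gamma,delta,epsilon} → alpha.
Cell (r3,c6): row 3 has {alpha,gamma,eta}; column 6 has {beta,delta,epsilon} → zeta.
Cell (r5,c4): row 5 has {alpha,beta,delta,epsilon,eta}; column 4 has {alpha,gamma,delta,epsilon} → zeta.
Cell (r5,c6): row 5 has {alpha,beta,delta,epsilon,zeta,eta}; column 6 has {beta,delta,epsilon,zeta} → gamma.
Cell (r6,c7): row 6 has {gamma,delta,epsilon}; column 7 has {alpha,gamma,delta,zeta,eta} → beta.
Cell (r1,c3): row 1 has {beta,gamma,delta,epsilon,zeta}; column 3 has {beta,gamma,epsilon,eta} → alpha.
Cell (r1,c6): row 1 has {alpha,beta,gamma,delta,epsilon,zeta}; column 6 has {beta,gamma,delta,epsilon,zeta} → eta.
Cell (r3,c3): row 3 has {alpha,gamma,zeta,eta}; column 3 has {alpha,beta,gamma,epsilon,eta} → delta.
Cell (r3,c4): row 3 has {alpha,gamma,delta,zeta,eta}; column 4 has {alpha,gamma,delta,epsilon,zeta} → beta.
Cell (r3,c7): row 3 has {alpha,beta,gamma,delta,zeta,eta}; column 7 has {alpha,beta,gamma,delta,zeta,eta} → epsilon.
Cell (r6,c3): row 6 has {beta,gamma,delta,epsilon}; column 3 has {alpha,beta,gamma,delta,epsilon,eta} → zeta.
Cell (r6,c4): row 6 has {beta,gamma,delta,epsilon,zeta}; column 4 has {alpha,beta,gamma,delta,epsilon,zeta} → eta.
Cell (r6,c6): row 6 has {beta,gamma,delta,epsilon,zeta,eta}; column 6 has {beta,gamma,delta,epsilon,zeta,eta} → alpha.

delta gamma alpha epsilon beta eta zeta / zeta beta gamma alpha delta epsilon eta / gamma alpha delta beta eta zeta epsilon / eta zeta epsilon delta alpha beta gamma / alpha eta beta zeta epsilon gamma delta / epsilon delta zeta eta gamma alpha beta / beta epsilon eta gamma zeta delta alpha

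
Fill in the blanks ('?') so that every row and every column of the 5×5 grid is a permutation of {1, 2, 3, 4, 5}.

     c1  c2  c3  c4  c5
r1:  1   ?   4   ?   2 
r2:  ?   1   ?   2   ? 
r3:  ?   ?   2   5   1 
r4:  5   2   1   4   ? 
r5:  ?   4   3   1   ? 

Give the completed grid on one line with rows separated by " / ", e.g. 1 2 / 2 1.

1 5 4 3 2 / 3 1 5 2 4 / 4 3 2 5 1 / 5 2 1 4 3 / 2 4 3 1 5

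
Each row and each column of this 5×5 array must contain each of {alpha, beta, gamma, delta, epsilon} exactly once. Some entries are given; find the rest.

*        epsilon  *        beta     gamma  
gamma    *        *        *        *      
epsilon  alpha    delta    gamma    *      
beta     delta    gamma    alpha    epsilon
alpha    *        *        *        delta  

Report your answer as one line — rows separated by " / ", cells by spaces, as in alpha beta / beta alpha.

delta epsilon alpha beta gamma / gamma beta epsilon delta alpha / epsilon alpha delta gamma beta / beta delta gamma alpha epsilon / alpha gamma beta epsilon delta

At row 1, column 1: row 1 has {beta,gamma,epsilon}; column 1 has {alpha,beta,gamma,epsilon}; that leaves delta.
At row 1, column 3: row 1 has {beta,gamma,delta,epsilon}; column 3 has {gamma,delta}; that leaves alpha.
At row 2, column 2: row 2 has {gamma}; column 2 has {alpha,delta,epsilon}; that leaves beta.
At row 2, column 3: row 2 has {beta,gamma}; column 3 has {alpha,gamma,delta}; that leaves epsilon.
At row 2, column 4: row 2 has {beta,gamma,epsilon}; column 4 has {alpha,beta,gamma}; that leaves delta.
At row 2, column 5: row 2 has {beta,gamma,delta,epsilon}; column 5 has {gamma,delta,epsilon}; that leaves alpha.
At row 3, column 5: row 3 has {alpha,gamma,delta,epsilon}; column 5 has {alpha,gamma,delta,epsilon}; that leaves beta.
At row 5, column 2: row 5 has {alpha,delta}; column 2 has {alpha,beta,delta,epsilon}; that leaves gamma.
At row 5, column 3: row 5 has {alpha,gamma,delta}; column 3 has {alpha,gamma,delta,epsilon}; that leaves beta.
At row 5, column 4: row 5 has {alpha,beta,gamma,delta}; column 4 has {alpha,beta,gamma,delta}; that leaves epsilon.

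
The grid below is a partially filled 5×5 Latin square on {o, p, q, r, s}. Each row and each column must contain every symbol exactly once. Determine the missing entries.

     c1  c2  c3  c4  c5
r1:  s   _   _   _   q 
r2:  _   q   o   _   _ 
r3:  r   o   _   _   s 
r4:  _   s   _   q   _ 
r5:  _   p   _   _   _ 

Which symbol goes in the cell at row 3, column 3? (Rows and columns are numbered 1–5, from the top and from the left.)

(r1,c2) = r
(r1,c3) = p
(r1,c4) = o
(r2,c1) = p
(r2,c5) = r
(r3,c3) = q

q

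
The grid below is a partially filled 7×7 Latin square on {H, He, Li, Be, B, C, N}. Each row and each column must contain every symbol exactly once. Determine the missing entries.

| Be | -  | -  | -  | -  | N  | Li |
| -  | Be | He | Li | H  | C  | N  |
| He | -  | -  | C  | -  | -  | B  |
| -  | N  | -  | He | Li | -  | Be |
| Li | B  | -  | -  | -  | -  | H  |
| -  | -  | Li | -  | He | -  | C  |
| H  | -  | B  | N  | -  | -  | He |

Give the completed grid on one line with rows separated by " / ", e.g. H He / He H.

Be He C H B N Li / B Be He Li H C N / He Li Be C N H B / C N H He Li B Be / Li B N Be C He H / N H Li B He Be C / H C B N Be Li He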